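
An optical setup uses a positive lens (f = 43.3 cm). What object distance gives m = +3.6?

31.3 cm

m = −d_i/d_o ⇒ d_i = −m·d_o.
1/f = 1/d_o + 1/d_i = 1/d_o − 1/(m·d_o) = (1 − 1/m)/d_o, so d_o = f(1 − 1/m) = (43.30)(1 − 1/(+3.6)) = 31.3 cm.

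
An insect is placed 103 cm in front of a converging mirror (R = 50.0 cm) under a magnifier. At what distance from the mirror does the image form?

33.0 cm

f = R/2 = 50.0/2 = 25.00 cm.
Mirror equation: 1/q = 1/f − 1/p = 1/(25.00) − 1/(103) = 0.04000 − 0.009709 = 0.03029, so q = 33.0 cm.
The image is real, inverted and reduced, in front of the mirror.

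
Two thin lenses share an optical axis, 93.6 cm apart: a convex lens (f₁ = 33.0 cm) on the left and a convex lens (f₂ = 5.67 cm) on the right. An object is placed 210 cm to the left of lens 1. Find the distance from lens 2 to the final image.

Lens 1: 1/d_i1 = 1/f₁ − 1/d_o1 = 1/(33.0) − 1/(210) = 0.02554, so d_i1 = 39.15 cm.
The intermediate image is 39.15 cm to the right of lens 1, which is 93.6 − (39.15) = 54.45 cm to the left of lens 2, so d_o2 = +54.45 cm.
Lens 2: 1/d_i2 = 1/f₂ − 1/d_o2 = 1/(5.67) − 1/(54.45) = 0.1580, so d_i2 = 6.33 cm.
The final image is real, 6.33 cm to the right of lens 2 (overall magnification ≈ 0.022).

6.33 cm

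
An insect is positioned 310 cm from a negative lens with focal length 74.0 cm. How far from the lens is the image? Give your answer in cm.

For a negative lens, f = -74.0 cm.
Lens equation: 1/d_i = 1/f − 1/d_o = 1/(-74.00) − 1/(310) = -0.01351 − 0.003226 = -0.01674, so d_i = -59.7 cm.
The image is virtual, upright and reduced, on the same side as the object.

59.7 cm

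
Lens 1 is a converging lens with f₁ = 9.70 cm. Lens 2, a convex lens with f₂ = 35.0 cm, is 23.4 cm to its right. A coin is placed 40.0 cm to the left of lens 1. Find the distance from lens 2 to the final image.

Lens 1: 1/d_i1 = 1/f₁ − 1/d_o1 = 1/(9.70) − 1/(40.0) = 0.07809, so d_i1 = 12.81 cm.
The intermediate image is 12.81 cm to the right of lens 1, which is 23.4 − (12.81) = 10.59 cm to the left of lens 2, so d_o2 = +10.59 cm.
Lens 2: 1/d_i2 = 1/f₂ − 1/d_o2 = 1/(35.0) − 1/(10.59) = -0.06586, so d_i2 = -15.2 cm.
The final image is virtual, 15.2 cm to the left of lens 2 (overall magnification ≈ -0.46).

15.2 cm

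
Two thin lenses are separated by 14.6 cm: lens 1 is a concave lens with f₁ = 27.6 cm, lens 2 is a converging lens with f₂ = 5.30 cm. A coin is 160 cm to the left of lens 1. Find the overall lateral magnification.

f₁ = −27.6 cm (diverging).
Lens 1: 1/d_i1 = 1/(-27.6) − 1/(160) = -0.04248, so d_i1 = -23.54 cm; m₁ = −d_i1/d_o1 = +0.1471.
d_o2 = 14.6 − (-23.54) = 38.14 cm.
Lens 2: 1/d_i2 = 1/(5.30) − 1/(38.14) = 0.1625, so d_i2 = 6.155 cm; m₂ = −d_i2/d_o2 = -0.1614.
m = m₁·m₂ = (+0.1471)(-0.1614) = -0.0237.

m = -0.0237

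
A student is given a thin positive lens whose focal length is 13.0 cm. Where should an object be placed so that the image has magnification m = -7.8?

m = −d_i/d_o ⇒ d_i = −m·d_o.
1/f = 1/d_o + 1/d_i = 1/d_o − 1/(m·d_o) = (1 − 1/m)/d_o, so d_o = f(1 − 1/m) = (13.00)(1 − 1/(-7.8)) = 14.7 cm.

14.7 cm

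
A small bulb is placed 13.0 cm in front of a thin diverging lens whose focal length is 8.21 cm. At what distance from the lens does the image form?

For a diverging lens, f = -8.21 cm.
Lens equation: 1/v = 1/f − 1/u = 1/(-8.210) − 1/(13.0) = -0.1218 − 0.07692 = -0.1987, so v = -5.03 cm.
The image is virtual, upright and reduced, on the same side as the object.

5.03 cm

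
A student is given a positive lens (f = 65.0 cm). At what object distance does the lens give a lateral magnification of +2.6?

40.0 cm

m = −d_i/d_o ⇒ d_i = −m·d_o.
1/f = 1/d_o + 1/d_i = 1/d_o − 1/(m·d_o) = (1 − 1/m)/d_o, so d_o = f(1 − 1/m) = (65.00)(1 − 1/(+2.6)) = 40.0 cm.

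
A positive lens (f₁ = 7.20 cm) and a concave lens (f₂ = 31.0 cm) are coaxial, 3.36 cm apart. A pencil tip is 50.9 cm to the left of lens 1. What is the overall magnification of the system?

m = -0.197

Lens 1: 1/d_i1 = 1/(7.20) − 1/(50.9) = 0.1192, so d_i1 = 8.386 cm; m₁ = −d_i1/d_o1 = -0.1648.
d_o2 = 3.36 − (8.386) = -5.026 cm (virtual object).
f₂ = −31.0 cm (diverging).
Lens 2: 1/d_i2 = 1/(-31.0) − 1/(-5.026) = 0.1667, so d_i2 = 5.999 cm; m₂ = −d_i2/d_o2 = +1.194.
m = m₁·m₂ = (-0.1648)(+1.194) = -0.197.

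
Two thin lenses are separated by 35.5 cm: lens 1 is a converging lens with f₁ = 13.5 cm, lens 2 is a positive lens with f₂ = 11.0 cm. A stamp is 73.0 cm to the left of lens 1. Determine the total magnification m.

m = +0.314

Lens 1: 1/d_i1 = 1/(13.5) − 1/(73.0) = 0.06038, so d_i1 = 16.56 cm; m₁ = −d_i1/d_o1 = -0.2268.
d_o2 = 35.5 − (16.56) = 18.94 cm.
Lens 2: 1/d_i2 = 1/(11.0) − 1/(18.94) = 0.03811, so d_i2 = 26.24 cm; m₂ = −d_i2/d_o2 = -1.385.
m = m₁·m₂ = (-0.2268)(-1.385) = +0.314.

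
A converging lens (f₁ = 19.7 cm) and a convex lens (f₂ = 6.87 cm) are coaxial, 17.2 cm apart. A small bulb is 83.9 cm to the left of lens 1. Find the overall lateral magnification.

m = -0.137

Lens 1: 1/d_i1 = 1/(19.7) − 1/(83.9) = 0.03884, so d_i1 = 25.75 cm; m₁ = −d_i1/d_o1 = -0.3069.
d_o2 = 17.2 − (25.75) = -8.550 cm (virtual object).
Lens 2: 1/d_i2 = 1/(6.87) − 1/(-8.550) = 0.2625, so d_i2 = 3.809 cm; m₂ = −d_i2/d_o2 = +0.4455.
m = m₁·m₂ = (-0.3069)(+0.4455) = -0.137.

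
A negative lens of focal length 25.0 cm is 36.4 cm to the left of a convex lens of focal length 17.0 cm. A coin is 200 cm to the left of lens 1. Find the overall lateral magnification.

f₁ = −25.0 cm (diverging).
Lens 1: 1/d_i1 = 1/(-25.0) − 1/(200) = -0.04500, so d_i1 = -22.22 cm; m₁ = −d_i1/d_o1 = +0.1111.
d_o2 = 36.4 − (-22.22) = 58.62 cm.
Lens 2: 1/d_i2 = 1/(17.0) − 1/(58.62) = 0.04176, so d_i2 = 23.94 cm; m₂ = −d_i2/d_o2 = -0.4085.
m = m₁·m₂ = (+0.1111)(-0.4085) = -0.0454.

m = -0.0454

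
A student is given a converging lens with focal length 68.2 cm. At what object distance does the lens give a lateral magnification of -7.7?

m = −d_i/d_o ⇒ d_i = −m·d_o.
1/f = 1/d_o + 1/d_i = 1/d_o − 1/(m·d_o) = (1 − 1/m)/d_o, so d_o = f(1 − 1/m) = (68.20)(1 − 1/(-7.7)) = 77.1 cm.

77.1 cm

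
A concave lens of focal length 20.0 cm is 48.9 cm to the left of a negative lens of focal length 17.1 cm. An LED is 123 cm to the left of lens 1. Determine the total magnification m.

f₁ = −20.0 cm (diverging).
Lens 1: 1/d_i1 = 1/(-20.0) − 1/(123) = -0.05813, so d_i1 = -17.20 cm; m₁ = −d_i1/d_o1 = +0.1398.
d_o2 = 48.9 − (-17.20) = 66.10 cm.
f₂ = −17.1 cm (diverging).
Lens 2: 1/d_i2 = 1/(-17.1) − 1/(66.10) = -0.07361, so d_i2 = -13.59 cm; m₂ = −d_i2/d_o2 = +0.2055.
m = m₁·m₂ = (+0.1398)(+0.2055) = +0.0287.

m = +0.0287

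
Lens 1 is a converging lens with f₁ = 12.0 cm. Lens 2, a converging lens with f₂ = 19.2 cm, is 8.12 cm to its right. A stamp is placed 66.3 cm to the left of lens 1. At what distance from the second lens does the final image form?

4.87 cm

Lens 1: 1/d_i1 = 1/f₁ − 1/d_o1 = 1/(12.0) − 1/(66.3) = 0.06825, so d_i1 = 14.65 cm.
The intermediate image is 14.65 cm to the right of lens 1, which lies 6.530 cm to the right of lens 2 — a virtual object — so d_o2 = −6.530 cm.
Lens 2: 1/d_i2 = 1/f₂ − 1/d_o2 = 1/(19.2) − 1/(-6.530) = 0.2052, so d_i2 = 4.87 cm.
The final image is real, 4.87 cm to the right of lens 2 (overall magnification ≈ -0.16).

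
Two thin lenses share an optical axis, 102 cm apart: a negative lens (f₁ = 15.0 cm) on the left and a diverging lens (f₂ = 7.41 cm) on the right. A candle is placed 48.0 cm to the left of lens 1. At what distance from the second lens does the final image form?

6.96 cm

Lens 1 is diverging, so f₁ = −15.0 cm.
Lens 1: 1/d_i1 = 1/f₁ − 1/d_o1 = 1/(-15.0) − 1/(48.0) = -0.08750, so d_i1 = -11.43 cm.
The intermediate image is 11.43 cm to the left of lens 1 (virtual), which is 102 − (-11.43) = 113.4 cm to the left of lens 2, so d_o2 = +113.4 cm.
Lens 2 is diverging, so f₂ = −7.41 cm.
Lens 2: 1/d_i2 = 1/f₂ − 1/d_o2 = 1/(-7.41) − 1/(113.4) = -0.1438, so d_i2 = -6.96 cm.
The final image is virtual, 6.96 cm to the left of lens 2 (overall magnification ≈ 0.015).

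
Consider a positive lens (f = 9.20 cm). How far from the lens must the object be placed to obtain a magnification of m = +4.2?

m = −d_i/d_o ⇒ d_i = −m·d_o.
1/f = 1/d_o + 1/d_i = 1/d_o − 1/(m·d_o) = (1 − 1/m)/d_o, so d_o = f(1 − 1/m) = (9.200)(1 − 1/(+4.2)) = 7.01 cm.

7.01 cm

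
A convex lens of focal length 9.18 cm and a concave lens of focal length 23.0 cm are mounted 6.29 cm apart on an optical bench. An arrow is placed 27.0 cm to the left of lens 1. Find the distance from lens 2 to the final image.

11.4 cm

Lens 1: 1/d_i1 = 1/f₁ − 1/d_o1 = 1/(9.18) − 1/(27.0) = 0.07190, so d_i1 = 13.91 cm.
The intermediate image is 13.91 cm to the right of lens 1, which lies 7.620 cm to the right of lens 2 — a virtual object — so d_o2 = −7.620 cm.
Lens 2 is diverging, so f₂ = −23.0 cm.
Lens 2: 1/d_i2 = 1/f₂ − 1/d_o2 = 1/(-23.0) − 1/(-7.620) = 0.08776, so d_i2 = 11.4 cm.
The final image is real, 11.4 cm to the right of lens 2 (overall magnification ≈ -0.77).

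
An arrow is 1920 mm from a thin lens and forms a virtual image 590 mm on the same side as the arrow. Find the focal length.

f = -852 mm (diverging)

Virtual image ⇒ d_i = −590 mm.
1/f = 1/d_o + 1/d_i = 1/(1920) + 1/(-590) = -0.001174, so f = -852 mm.
Since f is negative, the thin lens is diverging.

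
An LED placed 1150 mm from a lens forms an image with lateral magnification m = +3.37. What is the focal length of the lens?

m = −d_i/d_o ⇒ d_i = −m·d_o = −(+3.37)·(1150) = -3876 mm.
1/f = 1/d_o + 1/d_i = 1/(1150) + 1/(-3876) = 0.0006116, so f = 1640 mm.
Since f is positive, the lens is converging.

f = 1640 mm (converging)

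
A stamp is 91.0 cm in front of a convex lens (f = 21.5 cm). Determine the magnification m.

1/d_i = 1/f − 1/d_o = 1/(21.50) − 1/(91.0) = 0.03552, so d_i = 28.15 cm.
m = −d_i/d_o = −(28.15)/(91.0) = -0.309.
The image is real, inverted and reduced, on the far side of the lens.

m = -0.309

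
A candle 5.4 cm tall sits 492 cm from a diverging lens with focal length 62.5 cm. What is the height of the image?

For a diverging lens, f = -62.5 cm.
1/d_i = 1/f − 1/d_o = 1/(-62.50) − 1/(492) = -0.01803, so d_i = -55.46 cm.
m = −d_i/d_o = +0.1127.
|h_i| = |m|·h_o = 0.1127 × 5.4 = 0.609 cm. The image is virtual, upright and reduced, on the same side as the object.

0.609 cm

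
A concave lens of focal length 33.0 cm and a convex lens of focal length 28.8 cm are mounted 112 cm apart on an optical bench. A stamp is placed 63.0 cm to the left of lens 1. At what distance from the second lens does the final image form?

36.7 cm

Lens 1 is diverging, so f₁ = −33.0 cm.
Lens 1: 1/d_i1 = 1/f₁ − 1/d_o1 = 1/(-33.0) − 1/(63.0) = -0.04618, so d_i1 = -21.66 cm.
The intermediate image is 21.66 cm to the left of lens 1 (virtual), which is 112 − (-21.66) = 133.7 cm to the left of lens 2, so d_o2 = +133.7 cm.
Lens 2: 1/d_i2 = 1/f₂ − 1/d_o2 = 1/(28.8) − 1/(133.7) = 0.02724, so d_i2 = 36.7 cm.
The final image is real, 36.7 cm to the right of lens 2 (overall magnification ≈ -0.094).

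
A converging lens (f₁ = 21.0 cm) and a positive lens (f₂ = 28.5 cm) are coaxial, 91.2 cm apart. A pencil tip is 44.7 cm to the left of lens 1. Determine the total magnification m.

Lens 1: 1/d_i1 = 1/(21.0) − 1/(44.7) = 0.02525, so d_i1 = 39.61 cm; m₁ = −d_i1/d_o1 = -0.8861.
d_o2 = 91.2 − (39.61) = 51.59 cm.
Lens 2: 1/d_i2 = 1/(28.5) − 1/(51.59) = 0.01570, so d_i2 = 63.68 cm; m₂ = −d_i2/d_o2 = -1.234.
m = m₁·m₂ = (-0.8861)(-1.234) = +1.09.

m = +1.09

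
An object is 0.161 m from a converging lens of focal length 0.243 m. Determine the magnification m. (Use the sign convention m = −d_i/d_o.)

m = +2.96

1/d_i = 1/f − 1/d_o = 1/(0.2430) − 1/(0.161) = -2.096, so d_i = -0.4771 m.
m = −d_i/d_o = −(-0.4771)/(0.161) = +2.96.
The image is virtual, upright and enlarged, on the same side as the object.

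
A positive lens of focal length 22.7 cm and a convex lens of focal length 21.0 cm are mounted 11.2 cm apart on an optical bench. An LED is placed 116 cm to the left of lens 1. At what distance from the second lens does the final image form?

Lens 1: 1/d_i1 = 1/f₁ − 1/d_o1 = 1/(22.7) − 1/(116) = 0.03543, so d_i1 = 28.22 cm.
The intermediate image is 28.22 cm to the right of lens 1, which lies 17.02 cm to the right of lens 2 — a virtual object — so d_o2 = −17.02 cm.
Lens 2: 1/d_i2 = 1/f₂ − 1/d_o2 = 1/(21.0) − 1/(-17.02) = 0.1064, so d_i2 = 9.40 cm.
The final image is real, 9.40 cm to the right of lens 2 (overall magnification ≈ -0.13).

9.40 cm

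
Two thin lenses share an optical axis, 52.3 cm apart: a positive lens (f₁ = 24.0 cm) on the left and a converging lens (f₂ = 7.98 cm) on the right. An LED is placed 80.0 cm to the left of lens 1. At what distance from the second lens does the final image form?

Lens 1: 1/d_i1 = 1/f₁ − 1/d_o1 = 1/(24.0) − 1/(80.0) = 0.02917, so d_i1 = 34.29 cm.
The intermediate image is 34.29 cm to the right of lens 1, which is 52.3 − (34.29) = 18.01 cm to the left of lens 2, so d_o2 = +18.01 cm.
Lens 2: 1/d_i2 = 1/f₂ − 1/d_o2 = 1/(7.98) − 1/(18.01) = 0.06979, so d_i2 = 14.3 cm.
The final image is real, 14.3 cm to the right of lens 2 (overall magnification ≈ 0.34).

14.3 cm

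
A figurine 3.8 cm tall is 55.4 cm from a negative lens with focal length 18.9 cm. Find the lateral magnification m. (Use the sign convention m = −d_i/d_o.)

m = +0.254

For a negative lens, f = -18.9 cm.
1/d_i = 1/f − 1/d_o = 1/(-18.90) − 1/(55.4) = -0.07096, so d_i = -14.09 cm.
m = −d_i/d_o = −(-14.09)/(55.4) = +0.254.
The image is virtual, upright and reduced, on the same side as the object.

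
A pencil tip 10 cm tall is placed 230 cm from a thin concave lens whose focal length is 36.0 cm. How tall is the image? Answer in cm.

1.35 cm

For a concave lens, f = -36.0 cm.
1/d_i = 1/f − 1/d_o = 1/(-36.00) − 1/(230) = -0.03213, so d_i = -31.13 cm.
m = −d_i/d_o = +0.1353.
|h_i| = |m|·h_o = 0.1353 × 10 = 1.35 cm. The image is virtual, upright and reduced, on the same side as the object.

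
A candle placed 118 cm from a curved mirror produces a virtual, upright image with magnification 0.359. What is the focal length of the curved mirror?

f = -66.1 cm (convex)

m = −d_i/d_o ⇒ d_i = −m·d_o = −(+0.359)·(118) = -42.36 cm.
1/f = 1/d_o + 1/d_i = 1/(118) + 1/(-42.36) = -0.01513, so f = -66.1 cm.
Since f is negative, the curved mirror is convex.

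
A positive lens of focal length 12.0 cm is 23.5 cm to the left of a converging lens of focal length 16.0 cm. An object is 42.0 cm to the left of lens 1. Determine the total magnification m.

Lens 1: 1/d_i1 = 1/(12.0) − 1/(42.0) = 0.05952, so d_i1 = 16.80 cm; m₁ = −d_i1/d_o1 = -0.4000.
d_o2 = 23.5 − (16.80) = 6.700 cm.
Lens 2: 1/d_i2 = 1/(16.0) − 1/(6.700) = -0.08675, so d_i2 = -11.53 cm; m₂ = −d_i2/d_o2 = +1.720.
m = m₁·m₂ = (-0.4000)(+1.720) = -0.688.

m = -0.688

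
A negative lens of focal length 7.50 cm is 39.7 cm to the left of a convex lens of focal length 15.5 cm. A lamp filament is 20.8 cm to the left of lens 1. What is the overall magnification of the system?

f₁ = −7.50 cm (diverging).
Lens 1: 1/d_i1 = 1/(-7.50) − 1/(20.8) = -0.1814, so d_i1 = -5.512 cm; m₁ = −d_i1/d_o1 = +0.2650.
d_o2 = 39.7 − (-5.512) = 45.21 cm.
Lens 2: 1/d_i2 = 1/(15.5) − 1/(45.21) = 0.04240, so d_i2 = 23.59 cm; m₂ = −d_i2/d_o2 = -0.5217.
m = m₁·m₂ = (+0.2650)(-0.5217) = -0.138.

m = -0.138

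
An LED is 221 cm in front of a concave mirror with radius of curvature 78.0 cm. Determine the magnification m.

f = R/2 = 78.0/2 = 39.00 cm.
1/d_i = 1/f − 1/d_o = 1/(39.00) − 1/(221) = 0.02112, so d_i = 47.36 cm.
m = −d_i/d_o = −(47.36)/(221) = -0.214.
The image is real, inverted and reduced, in front of the mirror.

m = -0.214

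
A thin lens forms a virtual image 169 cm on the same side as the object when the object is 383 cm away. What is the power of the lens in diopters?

Virtual image ⇒ d_i = −169 cm.
1/f = 1/d_o + 1/d_i = 1/(383) + 1/(-169) = -0.003306 cm⁻¹.
f = -302.5 cm = -3.025 m, so P = 1/f = -0.331 D.

P = -0.331 D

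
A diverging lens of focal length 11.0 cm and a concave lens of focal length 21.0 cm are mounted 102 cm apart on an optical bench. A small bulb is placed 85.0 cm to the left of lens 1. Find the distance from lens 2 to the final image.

Lens 1 is diverging, so f₁ = −11.0 cm.
Lens 1: 1/d_i1 = 1/f₁ − 1/d_o1 = 1/(-11.0) − 1/(85.0) = -0.1027, so d_i1 = -9.740 cm.
The intermediate image is 9.740 cm to the left of lens 1 (virtual), which is 102 − (-9.740) = 111.7 cm to the left of lens 2, so d_o2 = +111.7 cm.
Lens 2 is diverging, so f₂ = −21.0 cm.
Lens 2: 1/d_i2 = 1/f₂ − 1/d_o2 = 1/(-21.0) − 1/(111.7) = -0.05657, so d_i2 = -17.7 cm.
The final image is virtual, 17.7 cm to the left of lens 2 (overall magnification ≈ 0.018).

17.7 cm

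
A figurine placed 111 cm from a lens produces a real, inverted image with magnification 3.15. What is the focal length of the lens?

m = −d_i/d_o ⇒ d_i = −m·d_o = −(-3.15)·(111) = 349.6 cm.
1/f = 1/d_o + 1/d_i = 1/(111) + 1/(349.6) = 0.01187, so f = 84.3 cm.
Since f is positive, the lens is converging.

f = 84.3 cm (converging)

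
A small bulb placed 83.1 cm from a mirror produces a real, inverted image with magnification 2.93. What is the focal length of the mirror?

f = 62.0 cm (concave)

m = −d_i/d_o ⇒ d_i = −m·d_o = −(-2.93)·(83.1) = 243.5 cm.
1/f = 1/d_o + 1/d_i = 1/(83.1) + 1/(243.5) = 0.01614, so f = 62.0 cm.
Since f is positive, the mirror is concave.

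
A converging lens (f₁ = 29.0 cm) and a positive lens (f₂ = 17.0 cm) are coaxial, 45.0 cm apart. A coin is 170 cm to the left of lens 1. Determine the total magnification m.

Lens 1: 1/d_i1 = 1/(29.0) − 1/(170) = 0.02860, so d_i1 = 34.96 cm; m₁ = −d_i1/d_o1 = -0.2056.
d_o2 = 45.0 − (34.96) = 10.04 cm.
Lens 2: 1/d_i2 = 1/(17.0) − 1/(10.04) = -0.04078, so d_i2 = -24.52 cm; m₂ = −d_i2/d_o2 = +2.443.
m = m₁·m₂ = (-0.2056)(+2.443) = -0.502.

m = -0.502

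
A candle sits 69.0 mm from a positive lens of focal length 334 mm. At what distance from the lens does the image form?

87.0 mm

Lens equation: 1/q = 1/f − 1/p = 1/(334.0) − 1/(69.0) = 0.002994 − 0.01449 = -0.01150, so q = -87.0 mm.
The image is virtual, upright and enlarged, on the same side as the object.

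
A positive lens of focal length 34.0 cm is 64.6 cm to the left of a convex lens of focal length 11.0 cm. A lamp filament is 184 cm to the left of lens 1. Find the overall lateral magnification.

Lens 1: 1/d_i1 = 1/(34.0) − 1/(184) = 0.02398, so d_i1 = 41.71 cm; m₁ = −d_i1/d_o1 = -0.2267.
d_o2 = 64.6 − (41.71) = 22.89 cm.
Lens 2: 1/d_i2 = 1/(11.0) − 1/(22.89) = 0.04722, so d_i2 = 21.18 cm; m₂ = −d_i2/d_o2 = -0.9251.
m = m₁·m₂ = (-0.2267)(-0.9251) = +0.210.

m = +0.210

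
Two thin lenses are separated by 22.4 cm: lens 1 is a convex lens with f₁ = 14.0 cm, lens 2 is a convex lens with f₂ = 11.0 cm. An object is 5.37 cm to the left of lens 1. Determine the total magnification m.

Lens 1: 1/d_i1 = 1/(14.0) − 1/(5.37) = -0.1148, so d_i1 = -8.711 cm; m₁ = −d_i1/d_o1 = +1.622.
d_o2 = 22.4 − (-8.711) = 31.11 cm.
Lens 2: 1/d_i2 = 1/(11.0) − 1/(31.11) = 0.05877, so d_i2 = 17.02 cm; m₂ = −d_i2/d_o2 = -0.5470.
m = m₁·m₂ = (+1.622)(-0.5470) = -0.887.

m = -0.887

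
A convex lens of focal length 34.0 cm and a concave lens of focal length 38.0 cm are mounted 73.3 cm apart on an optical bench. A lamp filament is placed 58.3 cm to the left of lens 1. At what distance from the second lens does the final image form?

Lens 1: 1/d_i1 = 1/f₁ − 1/d_o1 = 1/(34.0) − 1/(58.3) = 0.01226, so d_i1 = 81.57 cm.
The intermediate image is 81.57 cm to the right of lens 1, which lies 8.270 cm to the right of lens 2 — a virtual object — so d_o2 = −8.270 cm.
Lens 2 is diverging, so f₂ = −38.0 cm.
Lens 2: 1/d_i2 = 1/f₂ − 1/d_o2 = 1/(-38.0) − 1/(-8.270) = 0.09460, so d_i2 = 10.6 cm.
The final image is real, 10.6 cm to the right of lens 2 (overall magnification ≈ -1.8).

10.6 cm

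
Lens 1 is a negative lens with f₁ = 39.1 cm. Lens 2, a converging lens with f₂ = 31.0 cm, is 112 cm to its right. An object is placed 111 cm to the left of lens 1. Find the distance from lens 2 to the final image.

Lens 1 is diverging, so f₁ = −39.1 cm.
Lens 1: 1/d_i1 = 1/f₁ − 1/d_o1 = 1/(-39.1) − 1/(111) = -0.03458, so d_i1 = -28.91 cm.
The intermediate image is 28.91 cm to the left of lens 1 (virtual), which is 112 − (-28.91) = 140.9 cm to the left of lens 2, so d_o2 = +140.9 cm.
Lens 2: 1/d_i2 = 1/f₂ − 1/d_o2 = 1/(31.0) − 1/(140.9) = 0.02516, so d_i2 = 39.7 cm.
The final image is real, 39.7 cm to the right of lens 2 (overall magnification ≈ -0.073).

39.7 cm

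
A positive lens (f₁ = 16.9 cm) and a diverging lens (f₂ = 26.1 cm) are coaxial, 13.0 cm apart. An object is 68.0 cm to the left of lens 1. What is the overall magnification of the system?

Lens 1: 1/d_i1 = 1/(16.9) − 1/(68.0) = 0.04447, so d_i1 = 22.49 cm; m₁ = −d_i1/d_o1 = -0.3307.
d_o2 = 13.0 − (22.49) = -9.490 cm (virtual object).
f₂ = −26.1 cm (diverging).
Lens 2: 1/d_i2 = 1/(-26.1) − 1/(-9.490) = 0.06706, so d_i2 = 14.91 cm; m₂ = −d_i2/d_o2 = +1.571.
m = m₁·m₂ = (-0.3307)(+1.571) = -0.520.

m = -0.520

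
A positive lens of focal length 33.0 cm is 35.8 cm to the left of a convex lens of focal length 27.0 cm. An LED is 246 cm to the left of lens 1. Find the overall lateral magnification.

Lens 1: 1/d_i1 = 1/(33.0) − 1/(246) = 0.02624, so d_i1 = 38.11 cm; m₁ = −d_i1/d_o1 = -0.1549.
d_o2 = 35.8 − (38.11) = -2.310 cm (virtual object).
Lens 2: 1/d_i2 = 1/(27.0) − 1/(-2.310) = 0.4699, so d_i2 = 2.128 cm; m₂ = −d_i2/d_o2 = +0.9212.
m = m₁·m₂ = (-0.1549)(+0.9212) = -0.143.

m = -0.143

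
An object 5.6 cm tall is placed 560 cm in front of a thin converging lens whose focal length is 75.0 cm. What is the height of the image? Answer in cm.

1/d_i = 1/f − 1/d_o = 1/(75.00) − 1/(560) = 0.01155, so d_i = 86.60 cm.
m = −d_i/d_o = -0.1546.
|h_i| = |m|·h_o = 0.1546 × 5.6 = 0.866 cm. The image is real, inverted and reduced, on the far side of the lens.

0.866 cm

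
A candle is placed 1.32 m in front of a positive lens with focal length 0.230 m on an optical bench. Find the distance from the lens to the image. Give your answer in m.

Lens equation: 1/s_i = 1/f − 1/s_o = 1/(0.2300) − 1/(1.32) = 4.348 − 0.7576 = 3.590, so s_i = 0.279 m.
The image is real, inverted and reduced, on the far side of the lens.

0.279 m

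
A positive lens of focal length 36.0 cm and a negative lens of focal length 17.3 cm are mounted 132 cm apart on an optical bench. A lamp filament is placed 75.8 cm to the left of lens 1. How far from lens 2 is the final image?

Lens 1: 1/d_i1 = 1/f₁ − 1/d_o1 = 1/(36.0) − 1/(75.8) = 0.01459, so d_i1 = 68.56 cm.
The intermediate image is 68.56 cm to the right of lens 1, which is 132 − (68.56) = 63.44 cm to the left of lens 2, so d_o2 = +63.44 cm.
Lens 2 is diverging, so f₂ = −17.3 cm.
Lens 2: 1/d_i2 = 1/f₂ − 1/d_o2 = 1/(-17.3) − 1/(63.44) = -0.07357, so d_i2 = -13.6 cm.
The final image is virtual, 13.6 cm to the left of lens 2 (overall magnification ≈ -0.19).

13.6 cm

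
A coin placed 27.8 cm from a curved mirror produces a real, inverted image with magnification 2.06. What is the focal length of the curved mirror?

f = 18.7 cm (concave)

m = −d_i/d_o ⇒ d_i = −m·d_o = −(-2.06)·(27.8) = 57.27 cm.
1/f = 1/d_o + 1/d_i = 1/(27.8) + 1/(57.27) = 0.05343, so f = 18.7 cm.
Since f is positive, the curved mirror is concave.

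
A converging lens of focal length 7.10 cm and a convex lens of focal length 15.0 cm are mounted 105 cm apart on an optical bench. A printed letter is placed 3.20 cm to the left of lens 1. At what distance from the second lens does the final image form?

Lens 1: 1/d_i1 = 1/f₁ − 1/d_o1 = 1/(7.10) − 1/(3.20) = -0.1717, so d_i1 = -5.826 cm.
The intermediate image is 5.826 cm to the left of lens 1 (virtual), which is 105 − (-5.826) = 110.8 cm to the left of lens 2, so d_o2 = +110.8 cm.
Lens 2: 1/d_i2 = 1/f₂ − 1/d_o2 = 1/(15.0) − 1/(110.8) = 0.05764, so d_i2 = 17.3 cm.
The final image is real, 17.3 cm to the right of lens 2 (overall magnification ≈ -0.28).

17.3 cm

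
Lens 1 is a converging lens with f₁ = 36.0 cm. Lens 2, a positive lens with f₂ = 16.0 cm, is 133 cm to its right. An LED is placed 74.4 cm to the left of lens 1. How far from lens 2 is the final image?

21.4 cm

Lens 1: 1/d_i1 = 1/f₁ − 1/d_o1 = 1/(36.0) − 1/(74.4) = 0.01434, so d_i1 = 69.75 cm.
The intermediate image is 69.75 cm to the right of lens 1, which is 133 − (69.75) = 63.25 cm to the left of lens 2, so d_o2 = +63.25 cm.
Lens 2: 1/d_i2 = 1/f₂ − 1/d_o2 = 1/(16.0) − 1/(63.25) = 0.04669, so d_i2 = 21.4 cm.
The final image is real, 21.4 cm to the right of lens 2 (overall magnification ≈ 0.32).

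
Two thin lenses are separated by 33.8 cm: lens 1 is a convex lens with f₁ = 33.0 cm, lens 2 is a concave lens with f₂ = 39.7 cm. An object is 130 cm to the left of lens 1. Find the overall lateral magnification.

m = -0.461

Lens 1: 1/d_i1 = 1/(33.0) − 1/(130) = 0.02261, so d_i1 = 44.23 cm; m₁ = −d_i1/d_o1 = -0.3402.
d_o2 = 33.8 − (44.23) = -10.43 cm (virtual object).
f₂ = −39.7 cm (diverging).
Lens 2: 1/d_i2 = 1/(-39.7) − 1/(-10.43) = 0.07069, so d_i2 = 14.15 cm; m₂ = −d_i2/d_o2 = +1.356.
m = m₁·m₂ = (-0.3402)(+1.356) = -0.461.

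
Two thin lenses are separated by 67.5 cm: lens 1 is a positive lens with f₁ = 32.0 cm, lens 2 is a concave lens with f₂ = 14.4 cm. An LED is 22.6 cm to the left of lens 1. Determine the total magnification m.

Lens 1: 1/d_i1 = 1/(32.0) − 1/(22.6) = -0.01300, so d_i1 = -76.94 cm; m₁ = −d_i1/d_o1 = +3.404.
d_o2 = 67.5 − (-76.94) = 144.4 cm.
f₂ = −14.4 cm (diverging).
Lens 2: 1/d_i2 = 1/(-14.4) − 1/(144.4) = -0.07637, so d_i2 = -13.09 cm; m₂ = −d_i2/d_o2 = +0.09068.
m = m₁·m₂ = (+3.404)(+0.09068) = +0.309.

m = +0.309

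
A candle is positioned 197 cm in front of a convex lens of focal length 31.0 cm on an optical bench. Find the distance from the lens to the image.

Lens equation: 1/s_i = 1/f − 1/s_o = 1/(31.00) − 1/(197) = 0.03226 − 0.005076 = 0.02718, so s_i = 36.8 cm.
The image is real, inverted and reduced, on the far side of the lens.

36.8 cm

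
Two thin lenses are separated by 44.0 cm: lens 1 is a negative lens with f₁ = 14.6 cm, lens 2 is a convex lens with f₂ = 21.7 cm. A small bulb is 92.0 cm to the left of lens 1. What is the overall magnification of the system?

m = -0.0852

f₁ = −14.6 cm (diverging).
Lens 1: 1/d_i1 = 1/(-14.6) − 1/(92.0) = -0.07936, so d_i1 = -12.60 cm; m₁ = −d_i1/d_o1 = +0.1370.
d_o2 = 44.0 − (-12.60) = 56.60 cm.
Lens 2: 1/d_i2 = 1/(21.7) − 1/(56.60) = 0.02842, so d_i2 = 35.19 cm; m₂ = −d_i2/d_o2 = -0.6218.
m = m₁·m₂ = (+0.1370)(-0.6218) = -0.0852.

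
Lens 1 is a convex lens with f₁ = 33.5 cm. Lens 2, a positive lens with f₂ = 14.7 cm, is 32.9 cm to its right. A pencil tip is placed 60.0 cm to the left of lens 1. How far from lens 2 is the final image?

11.0 cm

Lens 1: 1/d_i1 = 1/f₁ − 1/d_o1 = 1/(33.5) − 1/(60.0) = 0.01318, so d_i1 = 75.85 cm.
The intermediate image is 75.85 cm to the right of lens 1, which lies 42.95 cm to the right of lens 2 — a virtual object — so d_o2 = −42.95 cm.
Lens 2: 1/d_i2 = 1/f₂ − 1/d_o2 = 1/(14.7) − 1/(-42.95) = 0.09131, so d_i2 = 11.0 cm.
The final image is real, 11.0 cm to the right of lens 2 (overall magnification ≈ -0.32).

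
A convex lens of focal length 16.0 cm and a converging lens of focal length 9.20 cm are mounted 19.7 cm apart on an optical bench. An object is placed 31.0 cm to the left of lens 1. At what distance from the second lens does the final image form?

5.45 cm

Lens 1: 1/d_i1 = 1/f₁ − 1/d_o1 = 1/(16.0) − 1/(31.0) = 0.03024, so d_i1 = 33.07 cm.
The intermediate image is 33.07 cm to the right of lens 1, which lies 13.37 cm to the right of lens 2 — a virtual object — so d_o2 = −13.37 cm.
Lens 2: 1/d_i2 = 1/f₂ − 1/d_o2 = 1/(9.20) − 1/(-13.37) = 0.1835, so d_i2 = 5.45 cm.
The final image is real, 5.45 cm to the right of lens 2 (overall magnification ≈ -0.43).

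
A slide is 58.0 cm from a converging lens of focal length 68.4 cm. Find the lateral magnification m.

1/d_i = 1/f − 1/d_o = 1/(68.40) − 1/(58.0) = -0.002621, so d_i = -381.5 cm.
m = −d_i/d_o = −(-381.5)/(58.0) = +6.58.
The image is virtual, upright and enlarged, on the same side as the object.

m = +6.58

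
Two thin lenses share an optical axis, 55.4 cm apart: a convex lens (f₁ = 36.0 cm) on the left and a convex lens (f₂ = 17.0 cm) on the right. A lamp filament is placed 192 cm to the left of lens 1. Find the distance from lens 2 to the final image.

31.9 cm

Lens 1: 1/d_i1 = 1/f₁ − 1/d_o1 = 1/(36.0) − 1/(192) = 0.02257, so d_i1 = 44.31 cm.
The intermediate image is 44.31 cm to the right of lens 1, which is 55.4 − (44.31) = 11.09 cm to the left of lens 2, so d_o2 = +11.09 cm.
Lens 2: 1/d_i2 = 1/f₂ − 1/d_o2 = 1/(17.0) − 1/(11.09) = -0.03135, so d_i2 = -31.9 cm.
The final image is virtual, 31.9 cm to the left of lens 2 (overall magnification ≈ -0.66).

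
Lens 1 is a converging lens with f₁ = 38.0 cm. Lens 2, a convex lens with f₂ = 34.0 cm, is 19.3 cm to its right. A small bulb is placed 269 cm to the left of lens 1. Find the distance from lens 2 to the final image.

14.4 cm

Lens 1: 1/d_i1 = 1/f₁ − 1/d_o1 = 1/(38.0) − 1/(269) = 0.02260, so d_i1 = 44.25 cm.
The intermediate image is 44.25 cm to the right of lens 1, which lies 24.95 cm to the right of lens 2 — a virtual object — so d_o2 = −24.95 cm.
Lens 2: 1/d_i2 = 1/f₂ − 1/d_o2 = 1/(34.0) − 1/(-24.95) = 0.06949, so d_i2 = 14.4 cm.
The final image is real, 14.4 cm to the right of lens 2 (overall magnification ≈ -0.095).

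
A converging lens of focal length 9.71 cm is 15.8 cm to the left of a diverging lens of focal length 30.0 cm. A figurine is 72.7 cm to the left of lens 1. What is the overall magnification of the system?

m = -0.134

Lens 1: 1/d_i1 = 1/(9.71) − 1/(72.7) = 0.08923, so d_i1 = 11.21 cm; m₁ = −d_i1/d_o1 = -0.1542.
d_o2 = 15.8 − (11.21) = 4.590 cm.
f₂ = −30.0 cm (diverging).
Lens 2: 1/d_i2 = 1/(-30.0) − 1/(4.590) = -0.2512, so d_i2 = -3.981 cm; m₂ = −d_i2/d_o2 = +0.8673.
m = m₁·m₂ = (-0.1542)(+0.8673) = -0.134.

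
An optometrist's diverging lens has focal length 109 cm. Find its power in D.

For a diverging lens, f = −109 cm.
f = -109 cm = -1.09 m.
P = 1/f = 1/(-1.09 m) = -0.917 D.

P = -0.917 D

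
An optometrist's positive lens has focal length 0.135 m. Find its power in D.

P = +7.41 D

P = 1/f = 1/(0.135 m) = +7.41 D.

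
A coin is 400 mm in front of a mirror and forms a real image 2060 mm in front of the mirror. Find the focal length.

f = 335 mm (concave)

Real image ⇒ d_i = +2060 mm.
1/f = 1/d_o + 1/d_i = 1/(400) + 1/(2060) = 0.002985, so f = 335 mm.
Since f is positive, the mirror is concave.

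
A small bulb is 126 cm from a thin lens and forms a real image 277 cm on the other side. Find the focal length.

Real image ⇒ d_i = +277 cm.
1/f = 1/d_o + 1/d_i = 1/(126) + 1/(277) = 0.01155, so f = 86.6 cm.
Since f is positive, the thin lens is converging.

f = 86.6 cm (converging)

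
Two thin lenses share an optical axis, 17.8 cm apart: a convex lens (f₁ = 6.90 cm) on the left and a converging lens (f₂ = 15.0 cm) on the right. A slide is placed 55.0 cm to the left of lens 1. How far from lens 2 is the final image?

Lens 1: 1/d_i1 = 1/f₁ − 1/d_o1 = 1/(6.90) − 1/(55.0) = 0.1267, so d_i1 = 7.890 cm.
The intermediate image is 7.890 cm to the right of lens 1, which is 17.8 − (7.890) = 9.910 cm to the left of lens 2, so d_o2 = +9.910 cm.
Lens 2: 1/d_i2 = 1/f₂ − 1/d_o2 = 1/(15.0) − 1/(9.910) = -0.03424, so d_i2 = -29.2 cm.
The final image is virtual, 29.2 cm to the left of lens 2 (overall magnification ≈ -0.42).

29.2 cm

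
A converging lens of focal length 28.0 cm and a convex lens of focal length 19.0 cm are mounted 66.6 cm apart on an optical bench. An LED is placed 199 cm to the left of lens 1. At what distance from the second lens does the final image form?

Lens 1: 1/d_i1 = 1/f₁ − 1/d_o1 = 1/(28.0) − 1/(199) = 0.03069, so d_i1 = 32.58 cm.
The intermediate image is 32.58 cm to the right of lens 1, which is 66.6 − (32.58) = 34.02 cm to the left of lens 2, so d_o2 = +34.02 cm.
Lens 2: 1/d_i2 = 1/f₂ − 1/d_o2 = 1/(19.0) − 1/(34.02) = 0.02324, so d_i2 = 43.0 cm.
The final image is real, 43.0 cm to the right of lens 2 (overall magnification ≈ 0.21).

43.0 cm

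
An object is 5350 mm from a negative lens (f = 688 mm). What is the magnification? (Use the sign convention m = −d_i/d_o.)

m = +0.114

For a negative lens, f = -688 mm.
1/d_i = 1/f − 1/d_o = 1/(-688.0) − 1/(5350) = -0.001640, so d_i = -609.6 mm.
m = −d_i/d_o = −(-609.6)/(5350) = +0.114.
The image is virtual, upright and reduced, on the same side as the object.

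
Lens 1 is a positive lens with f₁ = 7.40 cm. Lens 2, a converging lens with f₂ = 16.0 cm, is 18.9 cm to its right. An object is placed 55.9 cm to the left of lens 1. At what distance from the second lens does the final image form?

29.5 cm

Lens 1: 1/d_i1 = 1/f₁ − 1/d_o1 = 1/(7.40) − 1/(55.9) = 0.1172, so d_i1 = 8.529 cm.
The intermediate image is 8.529 cm to the right of lens 1, which is 18.9 − (8.529) = 10.37 cm to the left of lens 2, so d_o2 = +10.37 cm.
Lens 2: 1/d_i2 = 1/f₂ − 1/d_o2 = 1/(16.0) − 1/(10.37) = -0.03393, so d_i2 = -29.5 cm.
The final image is virtual, 29.5 cm to the left of lens 2 (overall magnification ≈ -0.43).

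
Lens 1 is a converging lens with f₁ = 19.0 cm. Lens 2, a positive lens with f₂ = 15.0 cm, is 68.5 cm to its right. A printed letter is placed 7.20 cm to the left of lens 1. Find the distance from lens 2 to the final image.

Lens 1: 1/d_i1 = 1/f₁ − 1/d_o1 = 1/(19.0) − 1/(7.20) = -0.08626, so d_i1 = -11.59 cm.
The intermediate image is 11.59 cm to the left of lens 1 (virtual), which is 68.5 − (-11.59) = 80.09 cm to the left of lens 2, so d_o2 = +80.09 cm.
Lens 2: 1/d_i2 = 1/f₂ − 1/d_o2 = 1/(15.0) − 1/(80.09) = 0.05418, so d_i2 = 18.5 cm.
The final image is real, 18.5 cm to the right of lens 2 (overall magnification ≈ -0.37).

18.5 cm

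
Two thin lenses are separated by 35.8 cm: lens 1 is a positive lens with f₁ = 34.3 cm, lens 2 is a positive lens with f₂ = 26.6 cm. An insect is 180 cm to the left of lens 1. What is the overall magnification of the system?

m = -0.189

Lens 1: 1/d_i1 = 1/(34.3) − 1/(180) = 0.02360, so d_i1 = 42.37 cm; m₁ = −d_i1/d_o1 = -0.2354.
d_o2 = 35.8 − (42.37) = -6.570 cm (virtual object).
Lens 2: 1/d_i2 = 1/(26.6) − 1/(-6.570) = 0.1898, so d_i2 = 5.269 cm; m₂ = −d_i2/d_o2 = +0.8019.
m = m₁·m₂ = (-0.2354)(+0.8019) = -0.189.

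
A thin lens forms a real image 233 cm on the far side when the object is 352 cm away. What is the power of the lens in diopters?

d_i = +233 cm.
1/f = 1/d_o + 1/d_i = 1/(352) + 1/(233) = 0.007133 cm⁻¹.
f = 140.2 cm = 1.402 m, so P = 1/f = +0.713 D.

P = +0.713 D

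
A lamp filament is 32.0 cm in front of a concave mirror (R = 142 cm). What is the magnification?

f = R/2 = 142/2 = 71.00 cm.
1/d_i = 1/f − 1/d_o = 1/(71.00) − 1/(32.0) = -0.01717, so d_i = -58.26 cm.
m = −d_i/d_o = −(-58.26)/(32.0) = +1.82.
The image is virtual, upright and enlarged, behind the mirror.

m = +1.82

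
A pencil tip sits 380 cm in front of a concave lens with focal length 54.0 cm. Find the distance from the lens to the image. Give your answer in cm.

For a concave lens, f = -54.0 cm.
Lens equation: 1/v = 1/f − 1/u = 1/(-54.00) − 1/(380) = -0.01852 − 0.002632 = -0.02115, so v = -47.3 cm.
The image is virtual, upright and reduced, on the same side as the object.

47.3 cm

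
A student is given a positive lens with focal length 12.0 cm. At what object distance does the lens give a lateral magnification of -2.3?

m = −d_i/d_o ⇒ d_i = −m·d_o.
1/f = 1/d_o + 1/d_i = 1/d_o − 1/(m·d_o) = (1 − 1/m)/d_o, so d_o = f(1 − 1/m) = (12.00)(1 − 1/(-2.3)) = 17.2 cm.

17.2 cm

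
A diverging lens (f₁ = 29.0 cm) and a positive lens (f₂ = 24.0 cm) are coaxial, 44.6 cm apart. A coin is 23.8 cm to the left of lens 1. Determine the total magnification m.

m = -0.391

f₁ = −29.0 cm (diverging).
Lens 1: 1/d_i1 = 1/(-29.0) − 1/(23.8) = -0.07650, so d_i1 = -13.07 cm; m₁ = −d_i1/d_o1 = +0.5492.
d_o2 = 44.6 − (-13.07) = 57.67 cm.
Lens 2: 1/d_i2 = 1/(24.0) − 1/(57.67) = 0.02433, so d_i2 = 41.11 cm; m₂ = −d_i2/d_o2 = -0.7128.
m = m₁·m₂ = (+0.5492)(-0.7128) = -0.391.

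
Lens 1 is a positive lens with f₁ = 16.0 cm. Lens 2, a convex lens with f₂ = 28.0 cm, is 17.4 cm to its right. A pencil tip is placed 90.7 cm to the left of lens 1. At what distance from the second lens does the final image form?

1.89 cm

Lens 1: 1/d_i1 = 1/f₁ − 1/d_o1 = 1/(16.0) − 1/(90.7) = 0.05147, so d_i1 = 19.43 cm.
The intermediate image is 19.43 cm to the right of lens 1, which lies 2.030 cm to the right of lens 2 — a virtual object — so d_o2 = −2.030 cm.
Lens 2: 1/d_i2 = 1/f₂ − 1/d_o2 = 1/(28.0) − 1/(-2.030) = 0.5283, so d_i2 = 1.89 cm.
The final image is real, 1.89 cm to the right of lens 2 (overall magnification ≈ -0.20).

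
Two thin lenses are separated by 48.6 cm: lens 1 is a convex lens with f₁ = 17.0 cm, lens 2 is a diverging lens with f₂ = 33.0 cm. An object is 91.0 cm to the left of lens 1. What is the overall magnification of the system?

Lens 1: 1/d_i1 = 1/(17.0) − 1/(91.0) = 0.04783, so d_i1 = 20.91 cm; m₁ = −d_i1/d_o1 = -0.2298.
d_o2 = 48.6 − (20.91) = 27.69 cm.
f₂ = −33.0 cm (diverging).
Lens 2: 1/d_i2 = 1/(-33.0) − 1/(27.69) = -0.06642, so d_i2 = -15.06 cm; m₂ = −d_i2/d_o2 = +0.5437.
m = m₁·m₂ = (-0.2298)(+0.5437) = -0.125.

m = -0.125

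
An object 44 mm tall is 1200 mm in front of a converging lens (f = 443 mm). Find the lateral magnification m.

m = -0.585

1/d_i = 1/f − 1/d_o = 1/(443.0) − 1/(1200) = 0.001424, so d_i = 702.2 mm.
m = −d_i/d_o = −(702.2)/(1200) = -0.585.
The image is real, inverted and reduced, on the far side of the lens.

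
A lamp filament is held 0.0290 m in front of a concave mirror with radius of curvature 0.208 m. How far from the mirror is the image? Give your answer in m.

f = R/2 = 0.208/2 = 0.1040 m.
Mirror equation: 1/q = 1/f − 1/p = 1/(0.1040) − 1/(0.0290) = 9.615 − 34.48 = -24.87, so q = -0.0402 m.
The image is virtual, upright and enlarged, behind the mirror.

0.0402 m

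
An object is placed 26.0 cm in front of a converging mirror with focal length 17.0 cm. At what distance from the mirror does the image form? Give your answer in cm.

Mirror equation: 1/s_i = 1/f − 1/s_o = 1/(17.00) − 1/(26.0) = 0.05882 − 0.03846 = 0.02036, so s_i = 49.1 cm.
The image is real, inverted and enlarged, in front of the mirror.

49.1 cm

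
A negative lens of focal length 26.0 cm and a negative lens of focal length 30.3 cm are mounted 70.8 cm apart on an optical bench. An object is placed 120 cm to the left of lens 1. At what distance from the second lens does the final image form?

Lens 1 is diverging, so f₁ = −26.0 cm.
Lens 1: 1/d_i1 = 1/f₁ − 1/d_o1 = 1/(-26.0) − 1/(120) = -0.04679, so d_i1 = -21.37 cm.
The intermediate image is 21.37 cm to the left of lens 1 (virtual), which is 70.8 − (-21.37) = 92.17 cm to the left of lens 2, so d_o2 = +92.17 cm.
Lens 2 is diverging, so f₂ = −30.3 cm.
Lens 2: 1/d_i2 = 1/f₂ − 1/d_o2 = 1/(-30.3) − 1/(92.17) = -0.04385, so d_i2 = -22.8 cm.
The final image is virtual, 22.8 cm to the left of lens 2 (overall magnification ≈ 0.044).

22.8 cm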